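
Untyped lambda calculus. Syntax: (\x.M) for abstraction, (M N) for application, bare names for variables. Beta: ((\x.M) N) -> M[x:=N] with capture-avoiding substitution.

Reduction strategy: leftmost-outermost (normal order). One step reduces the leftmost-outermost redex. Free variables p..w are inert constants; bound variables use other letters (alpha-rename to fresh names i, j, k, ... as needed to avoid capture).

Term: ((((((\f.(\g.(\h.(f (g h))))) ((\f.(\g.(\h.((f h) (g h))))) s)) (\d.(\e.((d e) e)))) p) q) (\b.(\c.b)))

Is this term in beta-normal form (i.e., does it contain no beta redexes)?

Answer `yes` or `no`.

Answer: no

Derivation:
Term: ((((((\f.(\g.(\h.(f (g h))))) ((\f.(\g.(\h.((f h) (g h))))) s)) (\d.(\e.((d e) e)))) p) q) (\b.(\c.b)))
Found 2 beta redex(es).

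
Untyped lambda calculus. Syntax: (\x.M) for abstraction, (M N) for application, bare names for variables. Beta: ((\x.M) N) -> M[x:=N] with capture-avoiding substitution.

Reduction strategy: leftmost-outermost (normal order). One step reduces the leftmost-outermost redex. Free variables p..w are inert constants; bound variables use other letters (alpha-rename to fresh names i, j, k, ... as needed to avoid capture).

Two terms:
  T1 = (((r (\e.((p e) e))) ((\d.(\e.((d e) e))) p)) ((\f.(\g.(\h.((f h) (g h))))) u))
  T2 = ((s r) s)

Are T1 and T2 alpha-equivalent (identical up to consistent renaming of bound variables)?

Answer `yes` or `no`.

Term 1: (((r (\e.((p e) e))) ((\d.(\e.((d e) e))) p)) ((\f.(\g.(\h.((f h) (g h))))) u))
Term 2: ((s r) s)
Alpha-equivalence: compare structure up to binder renaming.
Result: False

Answer: no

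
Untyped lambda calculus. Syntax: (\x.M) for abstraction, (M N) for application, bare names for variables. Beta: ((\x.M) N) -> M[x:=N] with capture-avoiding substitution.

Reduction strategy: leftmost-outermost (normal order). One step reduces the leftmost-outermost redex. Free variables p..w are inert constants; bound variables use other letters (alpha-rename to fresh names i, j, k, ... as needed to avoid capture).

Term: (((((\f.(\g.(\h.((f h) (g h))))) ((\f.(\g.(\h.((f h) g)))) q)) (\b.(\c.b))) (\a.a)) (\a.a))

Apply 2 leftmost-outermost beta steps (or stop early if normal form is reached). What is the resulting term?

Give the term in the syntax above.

Step 0: (((((\f.(\g.(\h.((f h) (g h))))) ((\f.(\g.(\h.((f h) g)))) q)) (\b.(\c.b))) (\a.a)) (\a.a))
Step 1: ((((\g.(\h.((((\f.(\g.(\h.((f h) g)))) q) h) (g h)))) (\b.(\c.b))) (\a.a)) (\a.a))
Step 2: (((\h.((((\f.(\g.(\h.((f h) g)))) q) h) ((\b.(\c.b)) h))) (\a.a)) (\a.a))

Answer: (((\h.((((\f.(\g.(\h.((f h) g)))) q) h) ((\b.(\c.b)) h))) (\a.a)) (\a.a))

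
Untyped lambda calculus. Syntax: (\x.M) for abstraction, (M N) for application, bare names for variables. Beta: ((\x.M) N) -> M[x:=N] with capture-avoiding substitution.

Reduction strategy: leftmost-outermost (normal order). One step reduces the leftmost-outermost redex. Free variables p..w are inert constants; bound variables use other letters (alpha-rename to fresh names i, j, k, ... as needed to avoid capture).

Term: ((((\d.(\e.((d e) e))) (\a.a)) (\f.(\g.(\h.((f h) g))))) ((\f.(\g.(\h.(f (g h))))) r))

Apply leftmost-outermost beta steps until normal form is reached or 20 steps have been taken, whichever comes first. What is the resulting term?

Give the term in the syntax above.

Step 0: ((((\d.(\e.((d e) e))) (\a.a)) (\f.(\g.(\h.((f h) g))))) ((\f.(\g.(\h.(f (g h))))) r))
Step 1: (((\e.(((\a.a) e) e)) (\f.(\g.(\h.((f h) g))))) ((\f.(\g.(\h.(f (g h))))) r))
Step 2: ((((\a.a) (\f.(\g.(\h.((f h) g))))) (\f.(\g.(\h.((f h) g))))) ((\f.(\g.(\h.(f (g h))))) r))
Step 3: (((\f.(\g.(\h.((f h) g)))) (\f.(\g.(\h.((f h) g))))) ((\f.(\g.(\h.(f (g h))))) r))
Step 4: ((\g.(\h.(((\f.(\g.(\h.((f h) g)))) h) g))) ((\f.(\g.(\h.(f (g h))))) r))
Step 5: (\h.(((\f.(\g.(\h.((f h) g)))) h) ((\f.(\g.(\h.(f (g h))))) r)))
Step 6: (\h.((\g.(\i.((h i) g))) ((\f.(\g.(\h.(f (g h))))) r)))
Step 7: (\h.(\i.((h i) ((\f.(\g.(\h.(f (g h))))) r))))
Step 8: (\h.(\i.((h i) (\g.(\h.(r (g h)))))))

Answer: (\h.(\i.((h i) (\g.(\h.(r (g h)))))))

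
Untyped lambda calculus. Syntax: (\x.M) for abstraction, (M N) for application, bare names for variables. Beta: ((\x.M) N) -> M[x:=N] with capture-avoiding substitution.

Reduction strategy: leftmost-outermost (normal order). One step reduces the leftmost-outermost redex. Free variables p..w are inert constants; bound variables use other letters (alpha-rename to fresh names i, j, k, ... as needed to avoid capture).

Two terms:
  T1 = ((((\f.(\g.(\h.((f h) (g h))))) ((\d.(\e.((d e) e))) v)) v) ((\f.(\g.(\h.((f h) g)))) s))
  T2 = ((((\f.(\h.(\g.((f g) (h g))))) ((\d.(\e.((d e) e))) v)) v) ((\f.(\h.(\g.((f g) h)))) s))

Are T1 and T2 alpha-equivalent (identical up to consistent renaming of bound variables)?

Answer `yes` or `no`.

Answer: yes

Derivation:
Term 1: ((((\f.(\g.(\h.((f h) (g h))))) ((\d.(\e.((d e) e))) v)) v) ((\f.(\g.(\h.((f h) g)))) s))
Term 2: ((((\f.(\h.(\g.((f g) (h g))))) ((\d.(\e.((d e) e))) v)) v) ((\f.(\h.(\g.((f g) h)))) s))
Alpha-equivalence: compare structure up to binder renaming.
Result: True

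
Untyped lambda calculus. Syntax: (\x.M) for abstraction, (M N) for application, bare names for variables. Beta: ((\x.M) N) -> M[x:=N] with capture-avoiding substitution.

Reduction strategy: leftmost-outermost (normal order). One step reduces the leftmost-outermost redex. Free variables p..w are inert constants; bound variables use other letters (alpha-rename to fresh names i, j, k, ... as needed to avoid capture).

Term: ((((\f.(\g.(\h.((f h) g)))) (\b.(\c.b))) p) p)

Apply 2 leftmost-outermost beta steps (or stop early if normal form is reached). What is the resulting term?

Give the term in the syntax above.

Answer: ((\h.(((\b.(\c.b)) h) p)) p)

Derivation:
Step 0: ((((\f.(\g.(\h.((f h) g)))) (\b.(\c.b))) p) p)
Step 1: (((\g.(\h.(((\b.(\c.b)) h) g))) p) p)
Step 2: ((\h.(((\b.(\c.b)) h) p)) p)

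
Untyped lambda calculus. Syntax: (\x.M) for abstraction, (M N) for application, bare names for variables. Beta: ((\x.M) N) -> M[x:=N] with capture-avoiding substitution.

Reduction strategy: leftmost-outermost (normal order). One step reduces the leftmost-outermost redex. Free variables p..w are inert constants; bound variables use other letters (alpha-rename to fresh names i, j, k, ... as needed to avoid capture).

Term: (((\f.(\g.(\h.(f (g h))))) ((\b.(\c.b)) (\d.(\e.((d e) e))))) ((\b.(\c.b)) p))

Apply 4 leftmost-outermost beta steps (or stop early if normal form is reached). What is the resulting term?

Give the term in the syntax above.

Step 0: (((\f.(\g.(\h.(f (g h))))) ((\b.(\c.b)) (\d.(\e.((d e) e))))) ((\b.(\c.b)) p))
Step 1: ((\g.(\h.(((\b.(\c.b)) (\d.(\e.((d e) e)))) (g h)))) ((\b.(\c.b)) p))
Step 2: (\h.(((\b.(\c.b)) (\d.(\e.((d e) e)))) (((\b.(\c.b)) p) h)))
Step 3: (\h.((\c.(\d.(\e.((d e) e)))) (((\b.(\c.b)) p) h)))
Step 4: (\h.(\d.(\e.((d e) e))))

Answer: (\h.(\d.(\e.((d e) e))))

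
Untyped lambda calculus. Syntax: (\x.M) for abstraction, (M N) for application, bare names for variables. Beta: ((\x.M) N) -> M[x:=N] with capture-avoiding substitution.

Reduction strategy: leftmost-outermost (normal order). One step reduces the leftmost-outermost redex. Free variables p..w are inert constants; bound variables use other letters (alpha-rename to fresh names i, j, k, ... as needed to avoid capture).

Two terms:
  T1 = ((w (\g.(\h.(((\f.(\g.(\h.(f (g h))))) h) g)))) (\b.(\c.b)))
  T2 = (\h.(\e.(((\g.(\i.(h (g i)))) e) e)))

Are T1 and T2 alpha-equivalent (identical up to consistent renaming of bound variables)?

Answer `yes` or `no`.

Term 1: ((w (\g.(\h.(((\f.(\g.(\h.(f (g h))))) h) g)))) (\b.(\c.b)))
Term 2: (\h.(\e.(((\g.(\i.(h (g i)))) e) e)))
Alpha-equivalence: compare structure up to binder renaming.
Result: False

Answer: no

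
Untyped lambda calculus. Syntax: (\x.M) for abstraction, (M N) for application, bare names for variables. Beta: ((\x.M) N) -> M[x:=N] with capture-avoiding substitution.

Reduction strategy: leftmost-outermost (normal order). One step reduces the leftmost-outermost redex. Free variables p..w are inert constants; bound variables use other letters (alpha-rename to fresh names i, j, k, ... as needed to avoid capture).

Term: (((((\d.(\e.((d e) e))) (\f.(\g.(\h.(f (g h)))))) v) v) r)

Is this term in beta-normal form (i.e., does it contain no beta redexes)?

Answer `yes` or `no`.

Term: (((((\d.(\e.((d e) e))) (\f.(\g.(\h.(f (g h)))))) v) v) r)
Found 1 beta redex(es).

Answer: no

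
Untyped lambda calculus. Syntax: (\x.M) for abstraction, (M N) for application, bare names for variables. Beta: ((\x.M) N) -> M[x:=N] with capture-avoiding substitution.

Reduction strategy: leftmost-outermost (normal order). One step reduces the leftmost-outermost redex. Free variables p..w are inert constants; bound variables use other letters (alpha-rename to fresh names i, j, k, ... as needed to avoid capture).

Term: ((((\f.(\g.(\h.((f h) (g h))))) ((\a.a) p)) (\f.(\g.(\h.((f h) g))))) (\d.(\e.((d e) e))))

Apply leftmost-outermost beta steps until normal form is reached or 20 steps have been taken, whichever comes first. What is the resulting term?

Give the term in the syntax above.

Step 0: ((((\f.(\g.(\h.((f h) (g h))))) ((\a.a) p)) (\f.(\g.(\h.((f h) g))))) (\d.(\e.((d e) e))))
Step 1: (((\g.(\h.((((\a.a) p) h) (g h)))) (\f.(\g.(\h.((f h) g))))) (\d.(\e.((d e) e))))
Step 2: ((\h.((((\a.a) p) h) ((\f.(\g.(\h.((f h) g)))) h))) (\d.(\e.((d e) e))))
Step 3: ((((\a.a) p) (\d.(\e.((d e) e)))) ((\f.(\g.(\h.((f h) g)))) (\d.(\e.((d e) e)))))
Step 4: ((p (\d.(\e.((d e) e)))) ((\f.(\g.(\h.((f h) g)))) (\d.(\e.((d e) e)))))
Step 5: ((p (\d.(\e.((d e) e)))) (\g.(\h.(((\d.(\e.((d e) e))) h) g))))
Step 6: ((p (\d.(\e.((d e) e)))) (\g.(\h.((\e.((h e) e)) g))))
Step 7: ((p (\d.(\e.((d e) e)))) (\g.(\h.((h g) g))))

Answer: ((p (\d.(\e.((d e) e)))) (\g.(\h.((h g) g))))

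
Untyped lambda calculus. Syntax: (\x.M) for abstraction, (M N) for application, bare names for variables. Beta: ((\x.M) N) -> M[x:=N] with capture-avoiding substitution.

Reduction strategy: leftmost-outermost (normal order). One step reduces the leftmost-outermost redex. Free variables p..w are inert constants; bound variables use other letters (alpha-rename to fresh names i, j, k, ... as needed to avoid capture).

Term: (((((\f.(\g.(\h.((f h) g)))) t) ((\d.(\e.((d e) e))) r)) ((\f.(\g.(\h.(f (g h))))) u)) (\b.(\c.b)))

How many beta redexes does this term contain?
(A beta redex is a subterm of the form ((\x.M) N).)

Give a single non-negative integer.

Term: (((((\f.(\g.(\h.((f h) g)))) t) ((\d.(\e.((d e) e))) r)) ((\f.(\g.(\h.(f (g h))))) u)) (\b.(\c.b)))
  Redex: ((\f.(\g.(\h.((f h) g)))) t)
  Redex: ((\d.(\e.((d e) e))) r)
  Redex: ((\f.(\g.(\h.(f (g h))))) u)
Total redexes: 3

Answer: 3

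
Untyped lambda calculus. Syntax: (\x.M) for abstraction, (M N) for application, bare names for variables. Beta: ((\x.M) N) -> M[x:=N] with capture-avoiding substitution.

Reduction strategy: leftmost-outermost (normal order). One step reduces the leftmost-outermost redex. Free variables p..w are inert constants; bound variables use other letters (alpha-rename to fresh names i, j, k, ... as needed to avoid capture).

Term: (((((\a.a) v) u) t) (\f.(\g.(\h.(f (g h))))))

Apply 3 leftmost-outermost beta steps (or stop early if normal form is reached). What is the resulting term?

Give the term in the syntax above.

Answer: (((v u) t) (\f.(\g.(\h.(f (g h))))))

Derivation:
Step 0: (((((\a.a) v) u) t) (\f.(\g.(\h.(f (g h))))))
Step 1: (((v u) t) (\f.(\g.(\h.(f (g h))))))
Step 2: (normal form reached)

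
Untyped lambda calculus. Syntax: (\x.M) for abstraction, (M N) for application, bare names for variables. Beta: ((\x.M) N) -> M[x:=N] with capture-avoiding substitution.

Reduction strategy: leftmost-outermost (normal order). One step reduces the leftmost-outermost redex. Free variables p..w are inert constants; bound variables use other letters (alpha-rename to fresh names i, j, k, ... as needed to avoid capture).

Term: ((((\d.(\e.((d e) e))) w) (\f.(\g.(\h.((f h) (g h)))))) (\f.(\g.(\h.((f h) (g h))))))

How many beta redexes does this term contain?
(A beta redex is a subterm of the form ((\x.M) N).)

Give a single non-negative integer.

Term: ((((\d.(\e.((d e) e))) w) (\f.(\g.(\h.((f h) (g h)))))) (\f.(\g.(\h.((f h) (g h))))))
  Redex: ((\d.(\e.((d e) e))) w)
Total redexes: 1

Answer: 1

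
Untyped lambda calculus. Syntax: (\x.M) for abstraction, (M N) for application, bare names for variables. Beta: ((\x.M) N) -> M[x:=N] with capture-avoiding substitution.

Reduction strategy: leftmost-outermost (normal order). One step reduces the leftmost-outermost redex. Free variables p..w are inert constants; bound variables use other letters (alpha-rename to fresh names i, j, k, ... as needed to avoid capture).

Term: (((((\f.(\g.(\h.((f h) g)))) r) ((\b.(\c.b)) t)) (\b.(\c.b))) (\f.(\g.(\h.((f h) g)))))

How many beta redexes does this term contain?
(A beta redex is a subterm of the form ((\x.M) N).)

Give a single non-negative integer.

Term: (((((\f.(\g.(\h.((f h) g)))) r) ((\b.(\c.b)) t)) (\b.(\c.b))) (\f.(\g.(\h.((f h) g)))))
  Redex: ((\f.(\g.(\h.((f h) g)))) r)
  Redex: ((\b.(\c.b)) t)
Total redexes: 2

Answer: 2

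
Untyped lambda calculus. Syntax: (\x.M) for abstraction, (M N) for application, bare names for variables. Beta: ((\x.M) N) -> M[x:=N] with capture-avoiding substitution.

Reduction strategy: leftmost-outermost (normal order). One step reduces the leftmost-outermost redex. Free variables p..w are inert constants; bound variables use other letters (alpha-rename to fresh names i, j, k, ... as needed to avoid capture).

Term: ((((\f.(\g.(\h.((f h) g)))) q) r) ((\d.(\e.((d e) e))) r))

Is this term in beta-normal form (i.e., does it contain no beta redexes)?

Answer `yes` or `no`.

Term: ((((\f.(\g.(\h.((f h) g)))) q) r) ((\d.(\e.((d e) e))) r))
Found 2 beta redex(es).

Answer: no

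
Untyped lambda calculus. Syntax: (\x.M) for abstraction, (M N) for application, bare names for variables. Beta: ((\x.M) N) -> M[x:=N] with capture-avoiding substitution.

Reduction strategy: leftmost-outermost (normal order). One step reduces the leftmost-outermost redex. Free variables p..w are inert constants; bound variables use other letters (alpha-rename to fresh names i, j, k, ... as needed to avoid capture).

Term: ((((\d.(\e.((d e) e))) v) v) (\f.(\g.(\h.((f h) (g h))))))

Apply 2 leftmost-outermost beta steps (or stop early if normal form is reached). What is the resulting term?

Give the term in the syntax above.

Step 0: ((((\d.(\e.((d e) e))) v) v) (\f.(\g.(\h.((f h) (g h))))))
Step 1: (((\e.((v e) e)) v) (\f.(\g.(\h.((f h) (g h))))))
Step 2: (((v v) v) (\f.(\g.(\h.((f h) (g h))))))

Answer: (((v v) v) (\f.(\g.(\h.((f h) (g h))))))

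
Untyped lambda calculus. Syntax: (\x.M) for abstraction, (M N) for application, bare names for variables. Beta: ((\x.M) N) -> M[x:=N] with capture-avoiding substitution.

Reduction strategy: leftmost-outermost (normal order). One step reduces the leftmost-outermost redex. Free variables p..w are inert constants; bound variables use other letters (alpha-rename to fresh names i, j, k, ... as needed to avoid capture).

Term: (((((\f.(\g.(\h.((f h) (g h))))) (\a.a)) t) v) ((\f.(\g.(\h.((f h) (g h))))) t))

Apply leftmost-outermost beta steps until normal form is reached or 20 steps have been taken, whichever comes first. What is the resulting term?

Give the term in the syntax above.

Step 0: (((((\f.(\g.(\h.((f h) (g h))))) (\a.a)) t) v) ((\f.(\g.(\h.((f h) (g h))))) t))
Step 1: ((((\g.(\h.(((\a.a) h) (g h)))) t) v) ((\f.(\g.(\h.((f h) (g h))))) t))
Step 2: (((\h.(((\a.a) h) (t h))) v) ((\f.(\g.(\h.((f h) (g h))))) t))
Step 3: ((((\a.a) v) (t v)) ((\f.(\g.(\h.((f h) (g h))))) t))
Step 4: ((v (t v)) ((\f.(\g.(\h.((f h) (g h))))) t))
Step 5: ((v (t v)) (\g.(\h.((t h) (g h)))))

Answer: ((v (t v)) (\g.(\h.((t h) (g h)))))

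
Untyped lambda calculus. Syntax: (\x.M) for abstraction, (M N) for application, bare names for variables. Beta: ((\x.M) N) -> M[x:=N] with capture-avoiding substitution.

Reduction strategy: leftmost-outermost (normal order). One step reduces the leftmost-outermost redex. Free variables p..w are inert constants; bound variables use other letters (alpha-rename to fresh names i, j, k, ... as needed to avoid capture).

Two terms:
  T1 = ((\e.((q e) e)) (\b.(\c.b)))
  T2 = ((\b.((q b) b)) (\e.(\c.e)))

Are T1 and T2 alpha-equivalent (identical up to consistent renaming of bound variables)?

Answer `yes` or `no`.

Answer: yes

Derivation:
Term 1: ((\e.((q e) e)) (\b.(\c.b)))
Term 2: ((\b.((q b) b)) (\e.(\c.e)))
Alpha-equivalence: compare structure up to binder renaming.
Result: True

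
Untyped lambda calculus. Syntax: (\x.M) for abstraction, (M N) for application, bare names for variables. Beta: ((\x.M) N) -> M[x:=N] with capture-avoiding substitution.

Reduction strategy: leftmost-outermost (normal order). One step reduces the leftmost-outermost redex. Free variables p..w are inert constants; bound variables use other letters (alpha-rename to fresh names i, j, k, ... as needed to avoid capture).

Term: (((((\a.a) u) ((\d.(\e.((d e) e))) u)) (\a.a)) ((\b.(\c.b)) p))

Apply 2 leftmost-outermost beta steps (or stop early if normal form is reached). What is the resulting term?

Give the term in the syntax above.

Step 0: (((((\a.a) u) ((\d.(\e.((d e) e))) u)) (\a.a)) ((\b.(\c.b)) p))
Step 1: (((u ((\d.(\e.((d e) e))) u)) (\a.a)) ((\b.(\c.b)) p))
Step 2: (((u (\e.((u e) e))) (\a.a)) ((\b.(\c.b)) p))

Answer: (((u (\e.((u e) e))) (\a.a)) ((\b.(\c.b)) p))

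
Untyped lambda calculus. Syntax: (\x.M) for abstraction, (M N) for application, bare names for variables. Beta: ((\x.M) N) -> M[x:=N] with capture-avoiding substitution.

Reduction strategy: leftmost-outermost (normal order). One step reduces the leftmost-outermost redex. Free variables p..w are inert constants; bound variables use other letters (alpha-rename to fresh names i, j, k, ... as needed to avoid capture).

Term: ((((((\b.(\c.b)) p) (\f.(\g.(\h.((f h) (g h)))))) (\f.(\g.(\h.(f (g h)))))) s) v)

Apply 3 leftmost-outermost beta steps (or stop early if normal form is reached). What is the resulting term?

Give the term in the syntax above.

Step 0: ((((((\b.(\c.b)) p) (\f.(\g.(\h.((f h) (g h)))))) (\f.(\g.(\h.(f (g h)))))) s) v)
Step 1: (((((\c.p) (\f.(\g.(\h.((f h) (g h)))))) (\f.(\g.(\h.(f (g h)))))) s) v)
Step 2: (((p (\f.(\g.(\h.(f (g h)))))) s) v)
Step 3: (normal form reached)

Answer: (((p (\f.(\g.(\h.(f (g h)))))) s) v)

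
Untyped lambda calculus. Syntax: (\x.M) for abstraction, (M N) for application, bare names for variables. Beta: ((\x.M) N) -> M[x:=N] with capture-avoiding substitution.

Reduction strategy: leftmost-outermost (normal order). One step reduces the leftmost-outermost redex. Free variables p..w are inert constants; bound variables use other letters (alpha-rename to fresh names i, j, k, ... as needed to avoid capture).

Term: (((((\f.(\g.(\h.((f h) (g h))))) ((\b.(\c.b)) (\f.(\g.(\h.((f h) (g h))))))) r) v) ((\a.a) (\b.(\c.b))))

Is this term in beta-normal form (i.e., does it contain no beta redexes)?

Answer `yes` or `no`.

Term: (((((\f.(\g.(\h.((f h) (g h))))) ((\b.(\c.b)) (\f.(\g.(\h.((f h) (g h))))))) r) v) ((\a.a) (\b.(\c.b))))
Found 3 beta redex(es).

Answer: no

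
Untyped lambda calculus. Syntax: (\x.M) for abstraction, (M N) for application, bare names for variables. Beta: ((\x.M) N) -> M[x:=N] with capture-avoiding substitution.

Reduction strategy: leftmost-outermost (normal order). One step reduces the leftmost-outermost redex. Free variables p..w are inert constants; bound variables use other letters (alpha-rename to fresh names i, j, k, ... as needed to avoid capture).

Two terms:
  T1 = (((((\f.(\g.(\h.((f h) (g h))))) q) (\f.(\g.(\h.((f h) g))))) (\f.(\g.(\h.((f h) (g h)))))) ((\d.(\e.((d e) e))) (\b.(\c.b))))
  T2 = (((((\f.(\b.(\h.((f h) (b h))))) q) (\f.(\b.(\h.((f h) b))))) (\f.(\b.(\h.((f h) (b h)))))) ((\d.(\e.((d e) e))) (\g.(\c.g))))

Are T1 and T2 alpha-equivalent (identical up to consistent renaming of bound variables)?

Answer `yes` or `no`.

Term 1: (((((\f.(\g.(\h.((f h) (g h))))) q) (\f.(\g.(\h.((f h) g))))) (\f.(\g.(\h.((f h) (g h)))))) ((\d.(\e.((d e) e))) (\b.(\c.b))))
Term 2: (((((\f.(\b.(\h.((f h) (b h))))) q) (\f.(\b.(\h.((f h) b))))) (\f.(\b.(\h.((f h) (b h)))))) ((\d.(\e.((d e) e))) (\g.(\c.g))))
Alpha-equivalence: compare structure up to binder renaming.
Result: True

Answer: yes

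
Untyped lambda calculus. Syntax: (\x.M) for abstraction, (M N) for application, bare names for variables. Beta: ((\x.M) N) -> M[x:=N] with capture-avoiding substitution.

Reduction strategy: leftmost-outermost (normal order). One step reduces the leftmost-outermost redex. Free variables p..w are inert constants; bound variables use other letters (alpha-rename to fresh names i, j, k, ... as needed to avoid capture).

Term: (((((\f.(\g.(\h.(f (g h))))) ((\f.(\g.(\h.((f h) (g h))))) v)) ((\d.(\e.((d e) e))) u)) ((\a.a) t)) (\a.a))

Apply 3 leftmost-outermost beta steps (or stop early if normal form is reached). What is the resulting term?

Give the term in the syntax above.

Answer: ((((\f.(\g.(\h.((f h) (g h))))) v) (((\d.(\e.((d e) e))) u) ((\a.a) t))) (\a.a))

Derivation:
Step 0: (((((\f.(\g.(\h.(f (g h))))) ((\f.(\g.(\h.((f h) (g h))))) v)) ((\d.(\e.((d e) e))) u)) ((\a.a) t)) (\a.a))
Step 1: ((((\g.(\h.(((\f.(\g.(\h.((f h) (g h))))) v) (g h)))) ((\d.(\e.((d e) e))) u)) ((\a.a) t)) (\a.a))
Step 2: (((\h.(((\f.(\g.(\h.((f h) (g h))))) v) (((\d.(\e.((d e) e))) u) h))) ((\a.a) t)) (\a.a))
Step 3: ((((\f.(\g.(\h.((f h) (g h))))) v) (((\d.(\e.((d e) e))) u) ((\a.a) t))) (\a.a))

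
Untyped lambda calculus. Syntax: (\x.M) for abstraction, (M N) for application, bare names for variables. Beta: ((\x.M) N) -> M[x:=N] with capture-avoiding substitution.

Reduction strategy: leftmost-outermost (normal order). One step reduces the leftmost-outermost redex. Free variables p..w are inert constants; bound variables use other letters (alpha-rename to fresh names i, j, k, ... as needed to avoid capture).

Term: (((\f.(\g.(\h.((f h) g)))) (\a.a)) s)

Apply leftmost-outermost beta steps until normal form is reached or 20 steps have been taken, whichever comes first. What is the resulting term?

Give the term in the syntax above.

Answer: (\h.(h s))

Derivation:
Step 0: (((\f.(\g.(\h.((f h) g)))) (\a.a)) s)
Step 1: ((\g.(\h.(((\a.a) h) g))) s)
Step 2: (\h.(((\a.a) h) s))
Step 3: (\h.(h s))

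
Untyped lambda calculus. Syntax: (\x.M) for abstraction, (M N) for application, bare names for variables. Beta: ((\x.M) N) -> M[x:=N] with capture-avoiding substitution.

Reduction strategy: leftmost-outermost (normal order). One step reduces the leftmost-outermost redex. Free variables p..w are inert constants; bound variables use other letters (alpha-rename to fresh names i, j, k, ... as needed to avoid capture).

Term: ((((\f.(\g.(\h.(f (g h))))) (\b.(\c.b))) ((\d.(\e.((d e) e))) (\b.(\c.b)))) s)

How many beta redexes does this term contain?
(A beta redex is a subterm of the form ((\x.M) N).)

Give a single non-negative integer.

Answer: 2

Derivation:
Term: ((((\f.(\g.(\h.(f (g h))))) (\b.(\c.b))) ((\d.(\e.((d e) e))) (\b.(\c.b)))) s)
  Redex: ((\f.(\g.(\h.(f (g h))))) (\b.(\c.b)))
  Redex: ((\d.(\e.((d e) e))) (\b.(\c.b)))
Total redexes: 2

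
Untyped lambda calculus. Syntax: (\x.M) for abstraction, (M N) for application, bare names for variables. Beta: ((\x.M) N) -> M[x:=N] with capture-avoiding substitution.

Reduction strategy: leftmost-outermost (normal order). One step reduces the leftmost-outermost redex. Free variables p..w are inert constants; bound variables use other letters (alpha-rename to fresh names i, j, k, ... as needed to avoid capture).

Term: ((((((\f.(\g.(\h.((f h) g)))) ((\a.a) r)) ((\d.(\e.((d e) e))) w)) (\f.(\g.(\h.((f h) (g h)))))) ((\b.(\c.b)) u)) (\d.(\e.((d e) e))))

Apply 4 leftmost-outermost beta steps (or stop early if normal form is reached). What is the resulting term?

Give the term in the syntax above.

Step 0: ((((((\f.(\g.(\h.((f h) g)))) ((\a.a) r)) ((\d.(\e.((d e) e))) w)) (\f.(\g.(\h.((f h) (g h)))))) ((\b.(\c.b)) u)) (\d.(\e.((d e) e))))
Step 1: (((((\g.(\h.((((\a.a) r) h) g))) ((\d.(\e.((d e) e))) w)) (\f.(\g.(\h.((f h) (g h)))))) ((\b.(\c.b)) u)) (\d.(\e.((d e) e))))
Step 2: ((((\h.((((\a.a) r) h) ((\d.(\e.((d e) e))) w))) (\f.(\g.(\h.((f h) (g h)))))) ((\b.(\c.b)) u)) (\d.(\e.((d e) e))))
Step 3: ((((((\a.a) r) (\f.(\g.(\h.((f h) (g h)))))) ((\d.(\e.((d e) e))) w)) ((\b.(\c.b)) u)) (\d.(\e.((d e) e))))
Step 4: ((((r (\f.(\g.(\h.((f h) (g h)))))) ((\d.(\e.((d e) e))) w)) ((\b.(\c.b)) u)) (\d.(\e.((d e) e))))

Answer: ((((r (\f.(\g.(\h.((f h) (g h)))))) ((\d.(\e.((d e) e))) w)) ((\b.(\c.b)) u)) (\d.(\e.((d e) e))))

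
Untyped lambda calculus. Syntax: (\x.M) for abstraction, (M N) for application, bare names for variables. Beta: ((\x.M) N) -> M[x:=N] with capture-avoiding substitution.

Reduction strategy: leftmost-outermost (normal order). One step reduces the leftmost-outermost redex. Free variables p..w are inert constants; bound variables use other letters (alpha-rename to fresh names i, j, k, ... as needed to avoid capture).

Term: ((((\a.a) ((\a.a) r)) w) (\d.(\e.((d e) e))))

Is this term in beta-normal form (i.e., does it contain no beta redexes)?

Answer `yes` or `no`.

Term: ((((\a.a) ((\a.a) r)) w) (\d.(\e.((d e) e))))
Found 2 beta redex(es).

Answer: no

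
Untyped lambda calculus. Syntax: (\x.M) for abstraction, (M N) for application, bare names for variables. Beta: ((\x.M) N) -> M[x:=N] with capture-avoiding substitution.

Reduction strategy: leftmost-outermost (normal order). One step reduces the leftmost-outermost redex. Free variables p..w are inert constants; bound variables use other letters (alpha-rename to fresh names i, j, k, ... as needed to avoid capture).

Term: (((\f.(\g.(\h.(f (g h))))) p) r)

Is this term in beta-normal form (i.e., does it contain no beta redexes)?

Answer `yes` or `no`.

Term: (((\f.(\g.(\h.(f (g h))))) p) r)
Found 1 beta redex(es).

Answer: no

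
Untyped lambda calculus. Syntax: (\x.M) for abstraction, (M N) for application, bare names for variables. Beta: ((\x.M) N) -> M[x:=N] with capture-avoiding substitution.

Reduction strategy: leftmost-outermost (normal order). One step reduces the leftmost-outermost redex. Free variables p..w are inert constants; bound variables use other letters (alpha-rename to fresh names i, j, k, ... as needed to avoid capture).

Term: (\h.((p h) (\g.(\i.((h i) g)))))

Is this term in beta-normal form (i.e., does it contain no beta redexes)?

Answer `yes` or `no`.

Answer: yes

Derivation:
Term: (\h.((p h) (\g.(\i.((h i) g)))))
No beta redexes found.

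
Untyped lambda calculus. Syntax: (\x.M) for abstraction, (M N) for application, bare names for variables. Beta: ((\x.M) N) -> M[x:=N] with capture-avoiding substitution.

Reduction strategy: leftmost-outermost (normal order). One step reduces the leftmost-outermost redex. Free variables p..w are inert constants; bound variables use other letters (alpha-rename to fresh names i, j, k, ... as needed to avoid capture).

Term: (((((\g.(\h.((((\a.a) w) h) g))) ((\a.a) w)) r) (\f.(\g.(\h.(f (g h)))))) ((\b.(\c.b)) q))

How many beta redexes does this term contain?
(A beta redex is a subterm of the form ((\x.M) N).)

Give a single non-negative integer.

Answer: 4

Derivation:
Term: (((((\g.(\h.((((\a.a) w) h) g))) ((\a.a) w)) r) (\f.(\g.(\h.(f (g h)))))) ((\b.(\c.b)) q))
  Redex: ((\g.(\h.((((\a.a) w) h) g))) ((\a.a) w))
  Redex: ((\a.a) w)
  Redex: ((\a.a) w)
  Redex: ((\b.(\c.b)) q)
Total redexes: 4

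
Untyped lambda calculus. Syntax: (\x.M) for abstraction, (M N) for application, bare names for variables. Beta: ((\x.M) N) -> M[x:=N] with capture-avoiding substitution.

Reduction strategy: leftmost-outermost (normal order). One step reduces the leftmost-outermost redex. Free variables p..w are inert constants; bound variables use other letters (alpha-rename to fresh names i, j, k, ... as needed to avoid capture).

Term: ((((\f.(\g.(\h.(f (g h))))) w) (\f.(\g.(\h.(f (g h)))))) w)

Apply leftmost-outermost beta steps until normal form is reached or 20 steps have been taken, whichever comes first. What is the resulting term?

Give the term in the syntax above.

Answer: (w (\g.(\h.(w (g h)))))

Derivation:
Step 0: ((((\f.(\g.(\h.(f (g h))))) w) (\f.(\g.(\h.(f (g h)))))) w)
Step 1: (((\g.(\h.(w (g h)))) (\f.(\g.(\h.(f (g h)))))) w)
Step 2: ((\h.(w ((\f.(\g.(\h.(f (g h))))) h))) w)
Step 3: (w ((\f.(\g.(\h.(f (g h))))) w))
Step 4: (w (\g.(\h.(w (g h)))))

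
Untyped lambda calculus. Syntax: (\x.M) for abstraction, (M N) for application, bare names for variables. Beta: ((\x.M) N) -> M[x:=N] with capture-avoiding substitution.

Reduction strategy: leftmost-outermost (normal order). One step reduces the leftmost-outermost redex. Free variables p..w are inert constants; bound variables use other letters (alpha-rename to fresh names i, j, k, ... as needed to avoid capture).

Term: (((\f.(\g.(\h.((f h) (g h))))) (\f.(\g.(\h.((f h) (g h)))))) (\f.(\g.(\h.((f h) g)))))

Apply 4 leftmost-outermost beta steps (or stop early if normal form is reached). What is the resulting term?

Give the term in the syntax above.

Answer: (\h.(\i.((h i) (((\f.(\g.(\h.((f h) g)))) h) i))))

Derivation:
Step 0: (((\f.(\g.(\h.((f h) (g h))))) (\f.(\g.(\h.((f h) (g h)))))) (\f.(\g.(\h.((f h) g)))))
Step 1: ((\g.(\h.(((\f.(\g.(\h.((f h) (g h))))) h) (g h)))) (\f.(\g.(\h.((f h) g)))))
Step 2: (\h.(((\f.(\g.(\h.((f h) (g h))))) h) ((\f.(\g.(\h.((f h) g)))) h)))
Step 3: (\h.((\g.(\i.((h i) (g i)))) ((\f.(\g.(\h.((f h) g)))) h)))
Step 4: (\h.(\i.((h i) (((\f.(\g.(\h.((f h) g)))) h) i))))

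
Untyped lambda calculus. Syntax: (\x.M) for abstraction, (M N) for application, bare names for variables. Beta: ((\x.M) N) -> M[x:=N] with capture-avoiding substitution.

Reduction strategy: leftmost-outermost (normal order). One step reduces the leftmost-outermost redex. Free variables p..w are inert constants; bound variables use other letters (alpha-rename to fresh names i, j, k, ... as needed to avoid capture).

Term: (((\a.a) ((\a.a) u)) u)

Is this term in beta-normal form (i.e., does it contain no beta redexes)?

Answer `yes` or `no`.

Term: (((\a.a) ((\a.a) u)) u)
Found 2 beta redex(es).

Answer: no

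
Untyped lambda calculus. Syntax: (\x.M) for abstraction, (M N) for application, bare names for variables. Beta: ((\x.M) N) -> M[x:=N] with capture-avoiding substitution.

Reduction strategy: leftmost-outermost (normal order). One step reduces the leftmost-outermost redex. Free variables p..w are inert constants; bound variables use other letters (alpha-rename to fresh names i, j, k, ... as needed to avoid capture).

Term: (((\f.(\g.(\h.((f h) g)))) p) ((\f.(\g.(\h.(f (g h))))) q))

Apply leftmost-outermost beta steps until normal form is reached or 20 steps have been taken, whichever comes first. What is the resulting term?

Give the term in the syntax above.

Step 0: (((\f.(\g.(\h.((f h) g)))) p) ((\f.(\g.(\h.(f (g h))))) q))
Step 1: ((\g.(\h.((p h) g))) ((\f.(\g.(\h.(f (g h))))) q))
Step 2: (\h.((p h) ((\f.(\g.(\h.(f (g h))))) q)))
Step 3: (\h.((p h) (\g.(\h.(q (g h))))))

Answer: (\h.((p h) (\g.(\h.(q (g h))))))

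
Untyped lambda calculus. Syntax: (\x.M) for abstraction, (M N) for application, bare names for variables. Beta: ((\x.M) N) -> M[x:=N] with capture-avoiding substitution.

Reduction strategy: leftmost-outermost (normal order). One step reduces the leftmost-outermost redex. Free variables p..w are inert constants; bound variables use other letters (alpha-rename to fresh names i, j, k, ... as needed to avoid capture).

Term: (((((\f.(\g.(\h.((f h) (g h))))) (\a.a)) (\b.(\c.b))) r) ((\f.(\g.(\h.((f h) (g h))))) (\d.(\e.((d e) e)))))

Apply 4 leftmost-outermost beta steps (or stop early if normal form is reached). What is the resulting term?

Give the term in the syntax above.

Step 0: (((((\f.(\g.(\h.((f h) (g h))))) (\a.a)) (\b.(\c.b))) r) ((\f.(\g.(\h.((f h) (g h))))) (\d.(\e.((d e) e)))))
Step 1: ((((\g.(\h.(((\a.a) h) (g h)))) (\b.(\c.b))) r) ((\f.(\g.(\h.((f h) (g h))))) (\d.(\e.((d e) e)))))
Step 2: (((\h.(((\a.a) h) ((\b.(\c.b)) h))) r) ((\f.(\g.(\h.((f h) (g h))))) (\d.(\e.((d e) e)))))
Step 3: ((((\a.a) r) ((\b.(\c.b)) r)) ((\f.(\g.(\h.((f h) (g h))))) (\d.(\e.((d e) e)))))
Step 4: ((r ((\b.(\c.b)) r)) ((\f.(\g.(\h.((f h) (g h))))) (\d.(\e.((d e) e)))))

Answer: ((r ((\b.(\c.b)) r)) ((\f.(\g.(\h.((f h) (g h))))) (\d.(\e.((d e) e)))))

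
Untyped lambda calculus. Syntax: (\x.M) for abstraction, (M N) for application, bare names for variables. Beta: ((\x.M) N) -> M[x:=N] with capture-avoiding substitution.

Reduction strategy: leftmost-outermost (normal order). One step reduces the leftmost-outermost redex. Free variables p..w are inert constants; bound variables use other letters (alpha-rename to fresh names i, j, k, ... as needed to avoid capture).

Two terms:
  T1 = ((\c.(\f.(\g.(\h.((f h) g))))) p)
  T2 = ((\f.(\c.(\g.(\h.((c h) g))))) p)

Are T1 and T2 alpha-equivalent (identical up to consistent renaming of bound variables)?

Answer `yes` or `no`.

Term 1: ((\c.(\f.(\g.(\h.((f h) g))))) p)
Term 2: ((\f.(\c.(\g.(\h.((c h) g))))) p)
Alpha-equivalence: compare structure up to binder renaming.
Result: True

Answer: yes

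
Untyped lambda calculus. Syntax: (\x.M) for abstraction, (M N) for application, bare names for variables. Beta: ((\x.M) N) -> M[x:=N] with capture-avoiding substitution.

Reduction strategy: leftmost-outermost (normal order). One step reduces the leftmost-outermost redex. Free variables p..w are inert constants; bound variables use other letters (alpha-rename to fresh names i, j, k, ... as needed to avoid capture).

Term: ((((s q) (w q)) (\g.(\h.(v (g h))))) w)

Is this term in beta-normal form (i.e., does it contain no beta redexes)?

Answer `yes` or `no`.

Term: ((((s q) (w q)) (\g.(\h.(v (g h))))) w)
No beta redexes found.

Answer: yes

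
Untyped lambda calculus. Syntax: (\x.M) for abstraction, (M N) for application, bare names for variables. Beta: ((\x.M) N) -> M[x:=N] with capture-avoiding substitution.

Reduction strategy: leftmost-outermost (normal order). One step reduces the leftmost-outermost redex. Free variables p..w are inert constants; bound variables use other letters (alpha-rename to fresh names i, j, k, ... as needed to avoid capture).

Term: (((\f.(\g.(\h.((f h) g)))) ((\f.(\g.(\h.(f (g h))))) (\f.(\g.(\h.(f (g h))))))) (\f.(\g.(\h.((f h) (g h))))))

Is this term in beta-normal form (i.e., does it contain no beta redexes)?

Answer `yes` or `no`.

Term: (((\f.(\g.(\h.((f h) g)))) ((\f.(\g.(\h.(f (g h))))) (\f.(\g.(\h.(f (g h))))))) (\f.(\g.(\h.((f h) (g h))))))
Found 2 beta redex(es).

Answer: no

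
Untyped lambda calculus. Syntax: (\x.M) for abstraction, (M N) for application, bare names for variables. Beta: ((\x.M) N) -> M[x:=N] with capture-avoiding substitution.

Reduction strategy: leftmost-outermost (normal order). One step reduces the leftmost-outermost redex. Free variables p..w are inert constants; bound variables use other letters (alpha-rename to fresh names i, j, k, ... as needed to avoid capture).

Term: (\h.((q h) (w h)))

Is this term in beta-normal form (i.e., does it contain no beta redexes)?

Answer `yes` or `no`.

Term: (\h.((q h) (w h)))
No beta redexes found.

Answer: yes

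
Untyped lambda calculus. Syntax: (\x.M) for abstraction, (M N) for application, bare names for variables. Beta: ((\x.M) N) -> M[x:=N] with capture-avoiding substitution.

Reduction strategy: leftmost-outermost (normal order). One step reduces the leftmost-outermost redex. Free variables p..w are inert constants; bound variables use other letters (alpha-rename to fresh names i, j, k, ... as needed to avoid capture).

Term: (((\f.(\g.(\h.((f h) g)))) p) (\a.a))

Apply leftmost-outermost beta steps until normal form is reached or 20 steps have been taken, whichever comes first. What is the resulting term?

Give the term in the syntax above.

Step 0: (((\f.(\g.(\h.((f h) g)))) p) (\a.a))
Step 1: ((\g.(\h.((p h) g))) (\a.a))
Step 2: (\h.((p h) (\a.a)))

Answer: (\h.((p h) (\a.a)))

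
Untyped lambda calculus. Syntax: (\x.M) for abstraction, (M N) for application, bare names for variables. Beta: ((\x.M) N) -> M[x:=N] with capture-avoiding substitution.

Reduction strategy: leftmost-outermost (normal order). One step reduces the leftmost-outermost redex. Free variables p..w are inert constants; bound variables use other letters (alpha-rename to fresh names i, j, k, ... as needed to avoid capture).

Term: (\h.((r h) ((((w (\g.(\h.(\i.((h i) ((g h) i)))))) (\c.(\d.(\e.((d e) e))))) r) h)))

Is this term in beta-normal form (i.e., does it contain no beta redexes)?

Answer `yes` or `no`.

Term: (\h.((r h) ((((w (\g.(\h.(\i.((h i) ((g h) i)))))) (\c.(\d.(\e.((d e) e))))) r) h)))
No beta redexes found.

Answer: yes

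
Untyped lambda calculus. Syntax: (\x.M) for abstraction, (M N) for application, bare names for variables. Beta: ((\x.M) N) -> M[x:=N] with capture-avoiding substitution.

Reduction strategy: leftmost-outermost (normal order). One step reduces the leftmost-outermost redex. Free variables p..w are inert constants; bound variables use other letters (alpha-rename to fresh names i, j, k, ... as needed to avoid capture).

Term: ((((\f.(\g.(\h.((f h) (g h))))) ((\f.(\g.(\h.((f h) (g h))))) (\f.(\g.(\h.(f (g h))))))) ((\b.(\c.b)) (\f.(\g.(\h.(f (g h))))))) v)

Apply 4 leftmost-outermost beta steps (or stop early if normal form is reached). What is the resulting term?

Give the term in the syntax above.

Answer: (((\g.(\h.(((\f.(\g.(\h.(f (g h))))) h) (g h)))) v) (((\b.(\c.b)) (\f.(\g.(\h.(f (g h)))))) v))

Derivation:
Step 0: ((((\f.(\g.(\h.((f h) (g h))))) ((\f.(\g.(\h.((f h) (g h))))) (\f.(\g.(\h.(f (g h))))))) ((\b.(\c.b)) (\f.(\g.(\h.(f (g h))))))) v)
Step 1: (((\g.(\h.((((\f.(\g.(\h.((f h) (g h))))) (\f.(\g.(\h.(f (g h)))))) h) (g h)))) ((\b.(\c.b)) (\f.(\g.(\h.(f (g h))))))) v)
Step 2: ((\h.((((\f.(\g.(\h.((f h) (g h))))) (\f.(\g.(\h.(f (g h)))))) h) (((\b.(\c.b)) (\f.(\g.(\h.(f (g h)))))) h))) v)
Step 3: ((((\f.(\g.(\h.((f h) (g h))))) (\f.(\g.(\h.(f (g h)))))) v) (((\b.(\c.b)) (\f.(\g.(\h.(f (g h)))))) v))
Step 4: (((\g.(\h.(((\f.(\g.(\h.(f (g h))))) h) (g h)))) v) (((\b.(\c.b)) (\f.(\g.(\h.(f (g h)))))) v))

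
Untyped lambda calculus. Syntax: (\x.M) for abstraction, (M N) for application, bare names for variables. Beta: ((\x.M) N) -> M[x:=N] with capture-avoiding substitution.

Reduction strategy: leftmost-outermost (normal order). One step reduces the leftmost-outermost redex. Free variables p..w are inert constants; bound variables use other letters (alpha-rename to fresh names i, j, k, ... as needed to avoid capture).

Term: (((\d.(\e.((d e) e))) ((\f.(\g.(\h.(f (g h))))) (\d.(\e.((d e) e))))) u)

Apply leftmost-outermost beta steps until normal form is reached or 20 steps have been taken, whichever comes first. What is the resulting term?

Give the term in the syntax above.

Answer: (\e.(((u u) e) e))

Derivation:
Step 0: (((\d.(\e.((d e) e))) ((\f.(\g.(\h.(f (g h))))) (\d.(\e.((d e) e))))) u)
Step 1: ((\e.((((\f.(\g.(\h.(f (g h))))) (\d.(\e.((d e) e)))) e) e)) u)
Step 2: ((((\f.(\g.(\h.(f (g h))))) (\d.(\e.((d e) e)))) u) u)
Step 3: (((\g.(\h.((\d.(\e.((d e) e))) (g h)))) u) u)
Step 4: ((\h.((\d.(\e.((d e) e))) (u h))) u)
Step 5: ((\d.(\e.((d e) e))) (u u))
Step 6: (\e.(((u u) e) e))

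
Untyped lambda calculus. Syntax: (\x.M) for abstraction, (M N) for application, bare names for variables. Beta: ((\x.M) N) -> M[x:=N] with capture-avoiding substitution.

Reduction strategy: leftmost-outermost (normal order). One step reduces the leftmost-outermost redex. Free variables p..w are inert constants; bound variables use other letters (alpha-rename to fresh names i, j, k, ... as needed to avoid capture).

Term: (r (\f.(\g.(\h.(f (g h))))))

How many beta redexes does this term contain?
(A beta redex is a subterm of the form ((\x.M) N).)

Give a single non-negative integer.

Answer: 0

Derivation:
Term: (r (\f.(\g.(\h.(f (g h))))))
  (no redexes)
Total redexes: 0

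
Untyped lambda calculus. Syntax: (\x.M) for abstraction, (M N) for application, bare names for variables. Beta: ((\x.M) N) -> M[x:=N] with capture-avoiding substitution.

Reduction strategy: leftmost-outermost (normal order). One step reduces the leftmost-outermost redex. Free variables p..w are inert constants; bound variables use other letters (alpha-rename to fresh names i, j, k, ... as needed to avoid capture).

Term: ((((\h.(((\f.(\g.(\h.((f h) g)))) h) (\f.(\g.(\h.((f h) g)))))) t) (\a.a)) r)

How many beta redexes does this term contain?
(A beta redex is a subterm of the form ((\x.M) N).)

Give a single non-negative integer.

Answer: 2

Derivation:
Term: ((((\h.(((\f.(\g.(\h.((f h) g)))) h) (\f.(\g.(\h.((f h) g)))))) t) (\a.a)) r)
  Redex: ((\h.(((\f.(\g.(\h.((f h) g)))) h) (\f.(\g.(\h.((f h) g)))))) t)
  Redex: ((\f.(\g.(\h.((f h) g)))) h)
Total redexes: 2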